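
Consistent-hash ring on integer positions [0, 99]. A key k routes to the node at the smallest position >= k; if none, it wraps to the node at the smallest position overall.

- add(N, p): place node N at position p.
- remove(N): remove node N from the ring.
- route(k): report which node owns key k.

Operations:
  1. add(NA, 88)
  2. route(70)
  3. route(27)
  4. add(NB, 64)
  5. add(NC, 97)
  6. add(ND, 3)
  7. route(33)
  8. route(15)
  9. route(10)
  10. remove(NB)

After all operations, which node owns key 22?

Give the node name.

Answer: NA

Derivation:
Op 1: add NA@88 -> ring=[88:NA]
Op 2: route key 70: smallest pos >= 70 is 88 -> NA
Op 3: route key 27: smallest pos >= 27 is 88 -> NA
Op 4: add NB@64 -> ring=[64:NB,88:NA]
Op 5: add NC@97 -> ring=[64:NB,88:NA,97:NC]
Op 6: add ND@3 -> ring=[3:ND,64:NB,88:NA,97:NC]
Op 7: route key 33: smallest pos >= 33 is 64 -> NB
Op 8: route key 15: smallest pos >= 15 is 64 -> NB
Op 9: route key 10: smallest pos >= 10 is 64 -> NB
Op 10: remove NB -> ring=[3:ND,88:NA,97:NC]
Final route key 22: smallest pos >= 22 is 88 -> NA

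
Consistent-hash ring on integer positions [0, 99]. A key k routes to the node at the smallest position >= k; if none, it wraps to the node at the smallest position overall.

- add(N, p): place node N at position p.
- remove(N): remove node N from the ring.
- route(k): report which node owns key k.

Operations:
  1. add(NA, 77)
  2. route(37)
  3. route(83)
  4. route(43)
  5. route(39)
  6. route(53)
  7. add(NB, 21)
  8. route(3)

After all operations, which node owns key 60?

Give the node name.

Answer: NA

Derivation:
Op 1: add NA@77 -> ring=[77:NA]
Op 2: route key 37: smallest pos >= 37 is 77 -> NA
Op 3: route key 83: none >= 83, wrap to smallest pos 77 -> NA
Op 4: route key 43: smallest pos >= 43 is 77 -> NA
Op 5: route key 39: smallest pos >= 39 is 77 -> NA
Op 6: route key 53: smallest pos >= 53 is 77 -> NA
Op 7: add NB@21 -> ring=[21:NB,77:NA]
Op 8: route key 3: smallest pos >= 3 is 21 -> NB
Final route key 60: smallest pos >= 60 is 77 -> NA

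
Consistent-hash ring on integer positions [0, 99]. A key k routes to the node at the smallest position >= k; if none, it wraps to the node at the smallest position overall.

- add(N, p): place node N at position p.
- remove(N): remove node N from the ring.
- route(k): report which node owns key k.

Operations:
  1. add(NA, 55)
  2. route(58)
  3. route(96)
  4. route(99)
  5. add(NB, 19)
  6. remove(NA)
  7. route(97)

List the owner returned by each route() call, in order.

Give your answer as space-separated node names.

Answer: NA NA NA NB

Derivation:
Op 1: add NA@55 -> ring=[55:NA]
Op 2: route key 58: none >= 58, wrap to smallest pos 55 -> NA
Op 3: route key 96: none >= 96, wrap to smallest pos 55 -> NA
Op 4: route key 99: none >= 99, wrap to smallest pos 55 -> NA
Op 5: add NB@19 -> ring=[19:NB,55:NA]
Op 6: remove NA -> ring=[19:NB]
Op 7: route key 97: none >= 97, wrap to smallest pos 19 -> NB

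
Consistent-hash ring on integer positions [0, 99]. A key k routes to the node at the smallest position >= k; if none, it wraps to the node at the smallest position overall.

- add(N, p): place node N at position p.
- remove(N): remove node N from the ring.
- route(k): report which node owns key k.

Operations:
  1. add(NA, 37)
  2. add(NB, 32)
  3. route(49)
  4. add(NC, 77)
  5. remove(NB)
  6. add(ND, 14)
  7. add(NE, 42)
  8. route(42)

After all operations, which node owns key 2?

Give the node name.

Op 1: add NA@37 -> ring=[37:NA]
Op 2: add NB@32 -> ring=[32:NB,37:NA]
Op 3: route key 49: none >= 49, wrap to smallest pos 32 -> NB
Op 4: add NC@77 -> ring=[32:NB,37:NA,77:NC]
Op 5: remove NB -> ring=[37:NA,77:NC]
Op 6: add ND@14 -> ring=[14:ND,37:NA,77:NC]
Op 7: add NE@42 -> ring=[14:ND,37:NA,42:NE,77:NC]
Op 8: route key 42: smallest pos >= 42 is 42 -> NE
Final route key 2: smallest pos >= 2 is 14 -> ND

Answer: ND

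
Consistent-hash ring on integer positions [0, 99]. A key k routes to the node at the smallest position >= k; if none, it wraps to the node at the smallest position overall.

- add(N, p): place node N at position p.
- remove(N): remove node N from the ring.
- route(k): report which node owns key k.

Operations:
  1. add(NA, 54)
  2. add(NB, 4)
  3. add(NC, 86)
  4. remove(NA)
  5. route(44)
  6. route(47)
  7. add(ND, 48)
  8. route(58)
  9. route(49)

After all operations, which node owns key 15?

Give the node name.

Answer: ND

Derivation:
Op 1: add NA@54 -> ring=[54:NA]
Op 2: add NB@4 -> ring=[4:NB,54:NA]
Op 3: add NC@86 -> ring=[4:NB,54:NA,86:NC]
Op 4: remove NA -> ring=[4:NB,86:NC]
Op 5: route key 44: smallest pos >= 44 is 86 -> NC
Op 6: route key 47: smallest pos >= 47 is 86 -> NC
Op 7: add ND@48 -> ring=[4:NB,48:ND,86:NC]
Op 8: route key 58: smallest pos >= 58 is 86 -> NC
Op 9: route key 49: smallest pos >= 49 is 86 -> NC
Final route key 15: smallest pos >= 15 is 48 -> ND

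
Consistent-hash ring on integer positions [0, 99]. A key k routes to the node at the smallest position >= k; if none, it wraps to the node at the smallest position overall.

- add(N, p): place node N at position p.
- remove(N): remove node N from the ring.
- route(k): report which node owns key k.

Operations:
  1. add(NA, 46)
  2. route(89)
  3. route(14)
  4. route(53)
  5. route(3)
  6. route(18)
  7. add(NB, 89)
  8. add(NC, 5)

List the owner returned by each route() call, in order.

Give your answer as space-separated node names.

Answer: NA NA NA NA NA

Derivation:
Op 1: add NA@46 -> ring=[46:NA]
Op 2: route key 89: none >= 89, wrap to smallest pos 46 -> NA
Op 3: route key 14: smallest pos >= 14 is 46 -> NA
Op 4: route key 53: none >= 53, wrap to smallest pos 46 -> NA
Op 5: route key 3: smallest pos >= 3 is 46 -> NA
Op 6: route key 18: smallest pos >= 18 is 46 -> NA
Op 7: add NB@89 -> ring=[46:NA,89:NB]
Op 8: add NC@5 -> ring=[5:NC,46:NA,89:NB]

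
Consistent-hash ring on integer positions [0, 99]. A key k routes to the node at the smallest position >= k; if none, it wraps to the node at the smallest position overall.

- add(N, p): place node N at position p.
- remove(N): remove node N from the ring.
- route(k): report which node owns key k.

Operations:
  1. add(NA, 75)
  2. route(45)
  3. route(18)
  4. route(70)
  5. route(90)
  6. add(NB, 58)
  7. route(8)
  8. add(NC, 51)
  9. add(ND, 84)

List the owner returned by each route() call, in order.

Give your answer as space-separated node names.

Answer: NA NA NA NA NB

Derivation:
Op 1: add NA@75 -> ring=[75:NA]
Op 2: route key 45: smallest pos >= 45 is 75 -> NA
Op 3: route key 18: smallest pos >= 18 is 75 -> NA
Op 4: route key 70: smallest pos >= 70 is 75 -> NA
Op 5: route key 90: none >= 90, wrap to smallest pos 75 -> NA
Op 6: add NB@58 -> ring=[58:NB,75:NA]
Op 7: route key 8: smallest pos >= 8 is 58 -> NB
Op 8: add NC@51 -> ring=[51:NC,58:NB,75:NA]
Op 9: add ND@84 -> ring=[51:NC,58:NB,75:NA,84:ND]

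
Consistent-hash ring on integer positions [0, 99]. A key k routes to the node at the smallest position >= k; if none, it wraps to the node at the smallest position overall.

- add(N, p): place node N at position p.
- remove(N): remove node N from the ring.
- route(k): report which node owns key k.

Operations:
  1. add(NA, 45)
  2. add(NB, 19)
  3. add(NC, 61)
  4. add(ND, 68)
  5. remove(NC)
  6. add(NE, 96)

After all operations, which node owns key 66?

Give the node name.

Answer: ND

Derivation:
Op 1: add NA@45 -> ring=[45:NA]
Op 2: add NB@19 -> ring=[19:NB,45:NA]
Op 3: add NC@61 -> ring=[19:NB,45:NA,61:NC]
Op 4: add ND@68 -> ring=[19:NB,45:NA,61:NC,68:ND]
Op 5: remove NC -> ring=[19:NB,45:NA,68:ND]
Op 6: add NE@96 -> ring=[19:NB,45:NA,68:ND,96:NE]
Final route key 66: smallest pos >= 66 is 68 -> ND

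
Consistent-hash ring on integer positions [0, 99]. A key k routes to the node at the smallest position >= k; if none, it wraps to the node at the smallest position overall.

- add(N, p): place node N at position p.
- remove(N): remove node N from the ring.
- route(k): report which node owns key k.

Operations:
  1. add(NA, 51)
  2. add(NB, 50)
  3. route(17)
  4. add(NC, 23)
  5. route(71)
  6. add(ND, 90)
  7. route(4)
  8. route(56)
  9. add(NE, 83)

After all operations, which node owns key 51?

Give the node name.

Op 1: add NA@51 -> ring=[51:NA]
Op 2: add NB@50 -> ring=[50:NB,51:NA]
Op 3: route key 17: smallest pos >= 17 is 50 -> NB
Op 4: add NC@23 -> ring=[23:NC,50:NB,51:NA]
Op 5: route key 71: none >= 71, wrap to smallest pos 23 -> NC
Op 6: add ND@90 -> ring=[23:NC,50:NB,51:NA,90:ND]
Op 7: route key 4: smallest pos >= 4 is 23 -> NC
Op 8: route key 56: smallest pos >= 56 is 90 -> ND
Op 9: add NE@83 -> ring=[23:NC,50:NB,51:NA,83:NE,90:ND]
Final route key 51: smallest pos >= 51 is 51 -> NA

Answer: NA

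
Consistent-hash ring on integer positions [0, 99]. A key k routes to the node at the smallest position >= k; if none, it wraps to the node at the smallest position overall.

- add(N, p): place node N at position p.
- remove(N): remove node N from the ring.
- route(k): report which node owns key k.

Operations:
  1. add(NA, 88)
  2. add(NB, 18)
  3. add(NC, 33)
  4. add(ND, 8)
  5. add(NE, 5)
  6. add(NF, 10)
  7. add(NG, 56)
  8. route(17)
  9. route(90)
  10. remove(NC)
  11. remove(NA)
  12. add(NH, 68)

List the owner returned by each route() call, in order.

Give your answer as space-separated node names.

Answer: NB NE

Derivation:
Op 1: add NA@88 -> ring=[88:NA]
Op 2: add NB@18 -> ring=[18:NB,88:NA]
Op 3: add NC@33 -> ring=[18:NB,33:NC,88:NA]
Op 4: add ND@8 -> ring=[8:ND,18:NB,33:NC,88:NA]
Op 5: add NE@5 -> ring=[5:NE,8:ND,18:NB,33:NC,88:NA]
Op 6: add NF@10 -> ring=[5:NE,8:ND,10:NF,18:NB,33:NC,88:NA]
Op 7: add NG@56 -> ring=[5:NE,8:ND,10:NF,18:NB,33:NC,56:NG,88:NA]
Op 8: route key 17: smallest pos >= 17 is 18 -> NB
Op 9: route key 90: none >= 90, wrap to smallest pos 5 -> NE
Op 10: remove NC -> ring=[5:NE,8:ND,10:NF,18:NB,56:NG,88:NA]
Op 11: remove NA -> ring=[5:NE,8:ND,10:NF,18:NB,56:NG]
Op 12: add NH@68 -> ring=[5:NE,8:ND,10:NF,18:NB,56:NG,68:NH]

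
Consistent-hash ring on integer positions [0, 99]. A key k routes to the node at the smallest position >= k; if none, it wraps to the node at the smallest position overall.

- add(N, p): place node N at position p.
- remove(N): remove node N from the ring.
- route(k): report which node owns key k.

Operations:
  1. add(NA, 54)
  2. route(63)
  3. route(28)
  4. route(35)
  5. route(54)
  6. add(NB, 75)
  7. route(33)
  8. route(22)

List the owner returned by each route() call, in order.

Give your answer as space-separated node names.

Answer: NA NA NA NA NA NA

Derivation:
Op 1: add NA@54 -> ring=[54:NA]
Op 2: route key 63: none >= 63, wrap to smallest pos 54 -> NA
Op 3: route key 28: smallest pos >= 28 is 54 -> NA
Op 4: route key 35: smallest pos >= 35 is 54 -> NA
Op 5: route key 54: smallest pos >= 54 is 54 -> NA
Op 6: add NB@75 -> ring=[54:NA,75:NB]
Op 7: route key 33: smallest pos >= 33 is 54 -> NA
Op 8: route key 22: smallest pos >= 22 is 54 -> NA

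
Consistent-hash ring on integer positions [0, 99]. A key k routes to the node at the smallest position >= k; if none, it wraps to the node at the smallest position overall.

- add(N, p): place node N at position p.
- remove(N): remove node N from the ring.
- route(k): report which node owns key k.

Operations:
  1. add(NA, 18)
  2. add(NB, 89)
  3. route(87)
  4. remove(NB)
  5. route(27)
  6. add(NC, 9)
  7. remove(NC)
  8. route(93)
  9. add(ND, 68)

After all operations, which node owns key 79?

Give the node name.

Answer: NA

Derivation:
Op 1: add NA@18 -> ring=[18:NA]
Op 2: add NB@89 -> ring=[18:NA,89:NB]
Op 3: route key 87: smallest pos >= 87 is 89 -> NB
Op 4: remove NB -> ring=[18:NA]
Op 5: route key 27: none >= 27, wrap to smallest pos 18 -> NA
Op 6: add NC@9 -> ring=[9:NC,18:NA]
Op 7: remove NC -> ring=[18:NA]
Op 8: route key 93: none >= 93, wrap to smallest pos 18 -> NA
Op 9: add ND@68 -> ring=[18:NA,68:ND]
Final route key 79: none >= 79, wrap to smallest pos 18 -> NA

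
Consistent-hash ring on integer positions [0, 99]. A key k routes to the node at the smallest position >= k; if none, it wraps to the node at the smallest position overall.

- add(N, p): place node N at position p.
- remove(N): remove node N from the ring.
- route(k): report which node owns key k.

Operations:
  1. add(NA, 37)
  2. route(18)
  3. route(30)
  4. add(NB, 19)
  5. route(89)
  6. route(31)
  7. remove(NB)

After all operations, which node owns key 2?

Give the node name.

Answer: NA

Derivation:
Op 1: add NA@37 -> ring=[37:NA]
Op 2: route key 18: smallest pos >= 18 is 37 -> NA
Op 3: route key 30: smallest pos >= 30 is 37 -> NA
Op 4: add NB@19 -> ring=[19:NB,37:NA]
Op 5: route key 89: none >= 89, wrap to smallest pos 19 -> NB
Op 6: route key 31: smallest pos >= 31 is 37 -> NA
Op 7: remove NB -> ring=[37:NA]
Final route key 2: smallest pos >= 2 is 37 -> NA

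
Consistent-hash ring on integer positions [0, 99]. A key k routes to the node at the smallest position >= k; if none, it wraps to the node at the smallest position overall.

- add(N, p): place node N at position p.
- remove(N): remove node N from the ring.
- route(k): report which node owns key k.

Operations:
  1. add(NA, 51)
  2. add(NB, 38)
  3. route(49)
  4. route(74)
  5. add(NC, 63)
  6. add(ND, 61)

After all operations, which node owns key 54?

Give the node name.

Answer: ND

Derivation:
Op 1: add NA@51 -> ring=[51:NA]
Op 2: add NB@38 -> ring=[38:NB,51:NA]
Op 3: route key 49: smallest pos >= 49 is 51 -> NA
Op 4: route key 74: none >= 74, wrap to smallest pos 38 -> NB
Op 5: add NC@63 -> ring=[38:NB,51:NA,63:NC]
Op 6: add ND@61 -> ring=[38:NB,51:NA,61:ND,63:NC]
Final route key 54: smallest pos >= 54 is 61 -> ND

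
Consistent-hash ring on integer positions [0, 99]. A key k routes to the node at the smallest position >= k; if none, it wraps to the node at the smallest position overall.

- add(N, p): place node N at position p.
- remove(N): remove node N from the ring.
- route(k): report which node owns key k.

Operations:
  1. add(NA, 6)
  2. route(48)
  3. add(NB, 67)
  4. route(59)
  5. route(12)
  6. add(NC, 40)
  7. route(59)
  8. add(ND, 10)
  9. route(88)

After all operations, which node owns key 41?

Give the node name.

Op 1: add NA@6 -> ring=[6:NA]
Op 2: route key 48: none >= 48, wrap to smallest pos 6 -> NA
Op 3: add NB@67 -> ring=[6:NA,67:NB]
Op 4: route key 59: smallest pos >= 59 is 67 -> NB
Op 5: route key 12: smallest pos >= 12 is 67 -> NB
Op 6: add NC@40 -> ring=[6:NA,40:NC,67:NB]
Op 7: route key 59: smallest pos >= 59 is 67 -> NB
Op 8: add ND@10 -> ring=[6:NA,10:ND,40:NC,67:NB]
Op 9: route key 88: none >= 88, wrap to smallest pos 6 -> NA
Final route key 41: smallest pos >= 41 is 67 -> NB

Answer: NB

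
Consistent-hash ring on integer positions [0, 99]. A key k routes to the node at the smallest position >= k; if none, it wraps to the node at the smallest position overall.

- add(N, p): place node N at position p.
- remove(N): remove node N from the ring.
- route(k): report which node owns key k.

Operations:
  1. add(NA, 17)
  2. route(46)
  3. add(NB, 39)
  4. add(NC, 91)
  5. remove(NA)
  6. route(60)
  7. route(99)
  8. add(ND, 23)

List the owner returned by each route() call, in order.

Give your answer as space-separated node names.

Answer: NA NC NB

Derivation:
Op 1: add NA@17 -> ring=[17:NA]
Op 2: route key 46: none >= 46, wrap to smallest pos 17 -> NA
Op 3: add NB@39 -> ring=[17:NA,39:NB]
Op 4: add NC@91 -> ring=[17:NA,39:NB,91:NC]
Op 5: remove NA -> ring=[39:NB,91:NC]
Op 6: route key 60: smallest pos >= 60 is 91 -> NC
Op 7: route key 99: none >= 99, wrap to smallest pos 39 -> NB
Op 8: add ND@23 -> ring=[23:ND,39:NB,91:NC]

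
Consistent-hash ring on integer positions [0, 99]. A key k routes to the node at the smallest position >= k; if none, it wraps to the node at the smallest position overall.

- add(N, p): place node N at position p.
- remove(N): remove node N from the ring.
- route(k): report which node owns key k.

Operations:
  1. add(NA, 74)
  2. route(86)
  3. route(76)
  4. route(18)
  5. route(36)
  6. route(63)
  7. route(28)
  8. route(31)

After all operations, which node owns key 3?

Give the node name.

Answer: NA

Derivation:
Op 1: add NA@74 -> ring=[74:NA]
Op 2: route key 86: none >= 86, wrap to smallest pos 74 -> NA
Op 3: route key 76: none >= 76, wrap to smallest pos 74 -> NA
Op 4: route key 18: smallest pos >= 18 is 74 -> NA
Op 5: route key 36: smallest pos >= 36 is 74 -> NA
Op 6: route key 63: smallest pos >= 63 is 74 -> NA
Op 7: route key 28: smallest pos >= 28 is 74 -> NA
Op 8: route key 31: smallest pos >= 31 is 74 -> NA
Final route key 3: smallest pos >= 3 is 74 -> NA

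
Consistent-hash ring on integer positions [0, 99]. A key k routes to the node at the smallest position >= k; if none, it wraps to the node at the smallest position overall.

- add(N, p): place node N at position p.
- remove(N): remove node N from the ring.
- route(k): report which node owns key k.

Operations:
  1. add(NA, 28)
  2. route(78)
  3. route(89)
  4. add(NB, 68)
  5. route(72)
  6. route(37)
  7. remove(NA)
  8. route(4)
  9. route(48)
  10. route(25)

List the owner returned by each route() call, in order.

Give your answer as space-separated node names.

Op 1: add NA@28 -> ring=[28:NA]
Op 2: route key 78: none >= 78, wrap to smallest pos 28 -> NA
Op 3: route key 89: none >= 89, wrap to smallest pos 28 -> NA
Op 4: add NB@68 -> ring=[28:NA,68:NB]
Op 5: route key 72: none >= 72, wrap to smallest pos 28 -> NA
Op 6: route key 37: smallest pos >= 37 is 68 -> NB
Op 7: remove NA -> ring=[68:NB]
Op 8: route key 4: smallest pos >= 4 is 68 -> NB
Op 9: route key 48: smallest pos >= 48 is 68 -> NB
Op 10: route key 25: smallest pos >= 25 is 68 -> NB

Answer: NA NA NA NB NB NB NB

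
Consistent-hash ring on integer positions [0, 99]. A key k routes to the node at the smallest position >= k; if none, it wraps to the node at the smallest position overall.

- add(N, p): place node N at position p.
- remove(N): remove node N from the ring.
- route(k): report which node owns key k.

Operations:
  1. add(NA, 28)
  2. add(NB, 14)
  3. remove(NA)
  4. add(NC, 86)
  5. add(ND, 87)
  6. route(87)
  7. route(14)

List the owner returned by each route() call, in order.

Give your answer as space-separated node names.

Op 1: add NA@28 -> ring=[28:NA]
Op 2: add NB@14 -> ring=[14:NB,28:NA]
Op 3: remove NA -> ring=[14:NB]
Op 4: add NC@86 -> ring=[14:NB,86:NC]
Op 5: add ND@87 -> ring=[14:NB,86:NC,87:ND]
Op 6: route key 87: smallest pos >= 87 is 87 -> ND
Op 7: route key 14: smallest pos >= 14 is 14 -> NB

Answer: ND NB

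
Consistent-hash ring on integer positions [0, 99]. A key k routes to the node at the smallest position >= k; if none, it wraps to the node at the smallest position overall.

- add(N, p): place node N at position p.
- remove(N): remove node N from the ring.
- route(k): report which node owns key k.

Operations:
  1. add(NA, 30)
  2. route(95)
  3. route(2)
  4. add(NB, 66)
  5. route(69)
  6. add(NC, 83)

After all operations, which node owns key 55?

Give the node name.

Op 1: add NA@30 -> ring=[30:NA]
Op 2: route key 95: none >= 95, wrap to smallest pos 30 -> NA
Op 3: route key 2: smallest pos >= 2 is 30 -> NA
Op 4: add NB@66 -> ring=[30:NA,66:NB]
Op 5: route key 69: none >= 69, wrap to smallest pos 30 -> NA
Op 6: add NC@83 -> ring=[30:NA,66:NB,83:NC]
Final route key 55: smallest pos >= 55 is 66 -> NB

Answer: NB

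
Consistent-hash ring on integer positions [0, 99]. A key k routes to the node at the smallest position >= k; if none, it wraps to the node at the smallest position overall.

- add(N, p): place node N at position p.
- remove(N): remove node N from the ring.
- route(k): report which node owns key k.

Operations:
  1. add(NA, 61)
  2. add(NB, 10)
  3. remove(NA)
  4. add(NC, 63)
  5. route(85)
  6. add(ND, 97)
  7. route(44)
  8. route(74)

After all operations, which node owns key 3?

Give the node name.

Op 1: add NA@61 -> ring=[61:NA]
Op 2: add NB@10 -> ring=[10:NB,61:NA]
Op 3: remove NA -> ring=[10:NB]
Op 4: add NC@63 -> ring=[10:NB,63:NC]
Op 5: route key 85: none >= 85, wrap to smallest pos 10 -> NB
Op 6: add ND@97 -> ring=[10:NB,63:NC,97:ND]
Op 7: route key 44: smallest pos >= 44 is 63 -> NC
Op 8: route key 74: smallest pos >= 74 is 97 -> ND
Final route key 3: smallest pos >= 3 is 10 -> NB

Answer: NB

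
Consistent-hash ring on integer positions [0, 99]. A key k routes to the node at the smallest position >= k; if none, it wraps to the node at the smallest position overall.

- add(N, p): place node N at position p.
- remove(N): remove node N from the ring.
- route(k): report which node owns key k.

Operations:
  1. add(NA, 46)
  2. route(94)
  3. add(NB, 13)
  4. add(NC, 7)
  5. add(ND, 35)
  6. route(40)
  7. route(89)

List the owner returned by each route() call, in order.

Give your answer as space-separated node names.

Op 1: add NA@46 -> ring=[46:NA]
Op 2: route key 94: none >= 94, wrap to smallest pos 46 -> NA
Op 3: add NB@13 -> ring=[13:NB,46:NA]
Op 4: add NC@7 -> ring=[7:NC,13:NB,46:NA]
Op 5: add ND@35 -> ring=[7:NC,13:NB,35:ND,46:NA]
Op 6: route key 40: smallest pos >= 40 is 46 -> NA
Op 7: route key 89: none >= 89, wrap to smallest pos 7 -> NC

Answer: NA NA NC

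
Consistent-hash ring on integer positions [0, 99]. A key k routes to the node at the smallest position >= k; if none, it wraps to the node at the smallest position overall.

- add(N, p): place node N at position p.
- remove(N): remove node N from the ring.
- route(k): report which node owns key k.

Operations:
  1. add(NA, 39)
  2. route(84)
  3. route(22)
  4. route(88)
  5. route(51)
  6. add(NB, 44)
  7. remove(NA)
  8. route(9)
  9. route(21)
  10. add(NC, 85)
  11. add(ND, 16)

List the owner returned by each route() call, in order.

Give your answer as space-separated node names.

Op 1: add NA@39 -> ring=[39:NA]
Op 2: route key 84: none >= 84, wrap to smallest pos 39 -> NA
Op 3: route key 22: smallest pos >= 22 is 39 -> NA
Op 4: route key 88: none >= 88, wrap to smallest pos 39 -> NA
Op 5: route key 51: none >= 51, wrap to smallest pos 39 -> NA
Op 6: add NB@44 -> ring=[39:NA,44:NB]
Op 7: remove NA -> ring=[44:NB]
Op 8: route key 9: smallest pos >= 9 is 44 -> NB
Op 9: route key 21: smallest pos >= 21 is 44 -> NB
Op 10: add NC@85 -> ring=[44:NB,85:NC]
Op 11: add ND@16 -> ring=[16:ND,44:NB,85:NC]

Answer: NA NA NA NA NB NB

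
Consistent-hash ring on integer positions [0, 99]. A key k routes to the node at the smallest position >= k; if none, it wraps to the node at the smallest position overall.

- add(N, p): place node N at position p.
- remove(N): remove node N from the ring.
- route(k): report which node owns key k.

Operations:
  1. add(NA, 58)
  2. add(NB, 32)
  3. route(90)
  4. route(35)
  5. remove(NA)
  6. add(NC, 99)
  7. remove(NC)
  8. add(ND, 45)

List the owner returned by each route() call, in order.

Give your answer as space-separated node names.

Op 1: add NA@58 -> ring=[58:NA]
Op 2: add NB@32 -> ring=[32:NB,58:NA]
Op 3: route key 90: none >= 90, wrap to smallest pos 32 -> NB
Op 4: route key 35: smallest pos >= 35 is 58 -> NA
Op 5: remove NA -> ring=[32:NB]
Op 6: add NC@99 -> ring=[32:NB,99:NC]
Op 7: remove NC -> ring=[32:NB]
Op 8: add ND@45 -> ring=[32:NB,45:ND]

Answer: NB NA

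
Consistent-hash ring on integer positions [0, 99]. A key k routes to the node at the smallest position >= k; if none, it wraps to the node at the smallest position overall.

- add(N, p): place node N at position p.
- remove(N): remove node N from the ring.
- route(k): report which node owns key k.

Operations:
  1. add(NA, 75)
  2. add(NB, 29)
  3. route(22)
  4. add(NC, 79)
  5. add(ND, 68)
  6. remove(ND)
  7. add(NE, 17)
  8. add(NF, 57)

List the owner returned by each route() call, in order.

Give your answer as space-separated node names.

Answer: NB

Derivation:
Op 1: add NA@75 -> ring=[75:NA]
Op 2: add NB@29 -> ring=[29:NB,75:NA]
Op 3: route key 22: smallest pos >= 22 is 29 -> NB
Op 4: add NC@79 -> ring=[29:NB,75:NA,79:NC]
Op 5: add ND@68 -> ring=[29:NB,68:ND,75:NA,79:NC]
Op 6: remove ND -> ring=[29:NB,75:NA,79:NC]
Op 7: add NE@17 -> ring=[17:NE,29:NB,75:NA,79:NC]
Op 8: add NF@57 -> ring=[17:NE,29:NB,57:NF,75:NA,79:NC]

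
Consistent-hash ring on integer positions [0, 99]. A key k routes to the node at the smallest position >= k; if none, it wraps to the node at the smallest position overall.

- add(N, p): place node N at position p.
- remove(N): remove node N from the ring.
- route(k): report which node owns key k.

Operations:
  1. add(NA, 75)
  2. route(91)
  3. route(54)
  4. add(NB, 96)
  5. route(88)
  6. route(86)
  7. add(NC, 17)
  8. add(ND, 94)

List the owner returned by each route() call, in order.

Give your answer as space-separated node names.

Op 1: add NA@75 -> ring=[75:NA]
Op 2: route key 91: none >= 91, wrap to smallest pos 75 -> NA
Op 3: route key 54: smallest pos >= 54 is 75 -> NA
Op 4: add NB@96 -> ring=[75:NA,96:NB]
Op 5: route key 88: smallest pos >= 88 is 96 -> NB
Op 6: route key 86: smallest pos >= 86 is 96 -> NB
Op 7: add NC@17 -> ring=[17:NC,75:NA,96:NB]
Op 8: add ND@94 -> ring=[17:NC,75:NA,94:ND,96:NB]

Answer: NA NA NB NB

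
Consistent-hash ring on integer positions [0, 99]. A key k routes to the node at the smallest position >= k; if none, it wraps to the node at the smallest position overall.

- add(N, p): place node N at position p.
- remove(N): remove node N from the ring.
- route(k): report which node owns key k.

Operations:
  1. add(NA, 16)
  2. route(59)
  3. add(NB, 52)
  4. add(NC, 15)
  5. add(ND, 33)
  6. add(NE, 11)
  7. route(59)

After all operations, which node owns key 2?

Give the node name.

Answer: NE

Derivation:
Op 1: add NA@16 -> ring=[16:NA]
Op 2: route key 59: none >= 59, wrap to smallest pos 16 -> NA
Op 3: add NB@52 -> ring=[16:NA,52:NB]
Op 4: add NC@15 -> ring=[15:NC,16:NA,52:NB]
Op 5: add ND@33 -> ring=[15:NC,16:NA,33:ND,52:NB]
Op 6: add NE@11 -> ring=[11:NE,15:NC,16:NA,33:ND,52:NB]
Op 7: route key 59: none >= 59, wrap to smallest pos 11 -> NE
Final route key 2: smallest pos >= 2 is 11 -> NE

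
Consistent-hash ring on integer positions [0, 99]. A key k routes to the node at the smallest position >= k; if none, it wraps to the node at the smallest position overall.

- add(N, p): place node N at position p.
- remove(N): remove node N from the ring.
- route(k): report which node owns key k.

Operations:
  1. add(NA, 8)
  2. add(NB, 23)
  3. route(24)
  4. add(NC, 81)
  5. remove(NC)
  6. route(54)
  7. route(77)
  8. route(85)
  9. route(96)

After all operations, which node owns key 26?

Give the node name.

Answer: NA

Derivation:
Op 1: add NA@8 -> ring=[8:NA]
Op 2: add NB@23 -> ring=[8:NA,23:NB]
Op 3: route key 24: none >= 24, wrap to smallest pos 8 -> NA
Op 4: add NC@81 -> ring=[8:NA,23:NB,81:NC]
Op 5: remove NC -> ring=[8:NA,23:NB]
Op 6: route key 54: none >= 54, wrap to smallest pos 8 -> NA
Op 7: route key 77: none >= 77, wrap to smallest pos 8 -> NA
Op 8: route key 85: none >= 85, wrap to smallest pos 8 -> NA
Op 9: route key 96: none >= 96, wrap to smallest pos 8 -> NA
Final route key 26: none >= 26, wrap to smallest pos 8 -> NA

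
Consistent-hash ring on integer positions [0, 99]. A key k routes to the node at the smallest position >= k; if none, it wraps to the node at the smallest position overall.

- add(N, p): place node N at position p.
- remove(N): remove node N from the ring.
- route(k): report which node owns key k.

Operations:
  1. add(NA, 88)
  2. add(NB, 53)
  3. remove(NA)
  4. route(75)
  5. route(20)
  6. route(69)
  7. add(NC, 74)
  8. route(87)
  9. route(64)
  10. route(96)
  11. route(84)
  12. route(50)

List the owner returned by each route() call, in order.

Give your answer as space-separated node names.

Op 1: add NA@88 -> ring=[88:NA]
Op 2: add NB@53 -> ring=[53:NB,88:NA]
Op 3: remove NA -> ring=[53:NB]
Op 4: route key 75: none >= 75, wrap to smallest pos 53 -> NB
Op 5: route key 20: smallest pos >= 20 is 53 -> NB
Op 6: route key 69: none >= 69, wrap to smallest pos 53 -> NB
Op 7: add NC@74 -> ring=[53:NB,74:NC]
Op 8: route key 87: none >= 87, wrap to smallest pos 53 -> NB
Op 9: route key 64: smallest pos >= 64 is 74 -> NC
Op 10: route key 96: none >= 96, wrap to smallest pos 53 -> NB
Op 11: route key 84: none >= 84, wrap to smallest pos 53 -> NB
Op 12: route key 50: smallest pos >= 50 is 53 -> NB

Answer: NB NB NB NB NC NB NB NB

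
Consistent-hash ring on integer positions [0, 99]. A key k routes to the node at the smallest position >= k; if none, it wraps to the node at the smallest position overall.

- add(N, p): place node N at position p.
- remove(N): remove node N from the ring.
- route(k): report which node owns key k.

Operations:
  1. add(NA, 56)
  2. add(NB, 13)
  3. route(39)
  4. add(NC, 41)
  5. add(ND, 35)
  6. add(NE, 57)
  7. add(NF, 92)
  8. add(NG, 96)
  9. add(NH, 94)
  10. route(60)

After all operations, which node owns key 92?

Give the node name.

Answer: NF

Derivation:
Op 1: add NA@56 -> ring=[56:NA]
Op 2: add NB@13 -> ring=[13:NB,56:NA]
Op 3: route key 39: smallest pos >= 39 is 56 -> NA
Op 4: add NC@41 -> ring=[13:NB,41:NC,56:NA]
Op 5: add ND@35 -> ring=[13:NB,35:ND,41:NC,56:NA]
Op 6: add NE@57 -> ring=[13:NB,35:ND,41:NC,56:NA,57:NE]
Op 7: add NF@92 -> ring=[13:NB,35:ND,41:NC,56:NA,57:NE,92:NF]
Op 8: add NG@96 -> ring=[13:NB,35:ND,41:NC,56:NA,57:NE,92:NF,96:NG]
Op 9: add NH@94 -> ring=[13:NB,35:ND,41:NC,56:NA,57:NE,92:NF,94:NH,96:NG]
Op 10: route key 60: smallest pos >= 60 is 92 -> NF
Final route key 92: smallest pos >= 92 is 92 -> NF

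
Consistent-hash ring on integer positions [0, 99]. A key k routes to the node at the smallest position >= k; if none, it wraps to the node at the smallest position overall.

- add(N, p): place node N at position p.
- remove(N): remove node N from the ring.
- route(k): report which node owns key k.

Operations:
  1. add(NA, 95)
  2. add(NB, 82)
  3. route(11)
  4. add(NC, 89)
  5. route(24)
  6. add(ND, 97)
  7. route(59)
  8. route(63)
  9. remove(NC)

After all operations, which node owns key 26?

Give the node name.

Answer: NB

Derivation:
Op 1: add NA@95 -> ring=[95:NA]
Op 2: add NB@82 -> ring=[82:NB,95:NA]
Op 3: route key 11: smallest pos >= 11 is 82 -> NB
Op 4: add NC@89 -> ring=[82:NB,89:NC,95:NA]
Op 5: route key 24: smallest pos >= 24 is 82 -> NB
Op 6: add ND@97 -> ring=[82:NB,89:NC,95:NA,97:ND]
Op 7: route key 59: smallest pos >= 59 is 82 -> NB
Op 8: route key 63: smallest pos >= 63 is 82 -> NB
Op 9: remove NC -> ring=[82:NB,95:NA,97:ND]
Final route key 26: smallest pos >= 26 is 82 -> NB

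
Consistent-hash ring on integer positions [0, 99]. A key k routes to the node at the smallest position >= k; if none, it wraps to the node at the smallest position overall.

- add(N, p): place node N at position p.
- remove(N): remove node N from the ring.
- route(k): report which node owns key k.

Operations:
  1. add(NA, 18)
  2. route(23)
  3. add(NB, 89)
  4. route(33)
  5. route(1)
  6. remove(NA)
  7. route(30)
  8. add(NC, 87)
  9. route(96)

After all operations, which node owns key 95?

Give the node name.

Answer: NC

Derivation:
Op 1: add NA@18 -> ring=[18:NA]
Op 2: route key 23: none >= 23, wrap to smallest pos 18 -> NA
Op 3: add NB@89 -> ring=[18:NA,89:NB]
Op 4: route key 33: smallest pos >= 33 is 89 -> NB
Op 5: route key 1: smallest pos >= 1 is 18 -> NA
Op 6: remove NA -> ring=[89:NB]
Op 7: route key 30: smallest pos >= 30 is 89 -> NB
Op 8: add NC@87 -> ring=[87:NC,89:NB]
Op 9: route key 96: none >= 96, wrap to smallest pos 87 -> NC
Final route key 95: none >= 95, wrap to smallest pos 87 -> NC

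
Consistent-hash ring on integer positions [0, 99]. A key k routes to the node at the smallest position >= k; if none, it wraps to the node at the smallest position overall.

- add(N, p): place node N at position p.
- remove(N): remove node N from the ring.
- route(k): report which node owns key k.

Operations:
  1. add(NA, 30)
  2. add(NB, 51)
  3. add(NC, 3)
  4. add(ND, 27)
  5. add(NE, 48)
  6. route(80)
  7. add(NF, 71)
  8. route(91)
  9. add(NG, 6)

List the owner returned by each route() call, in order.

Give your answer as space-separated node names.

Answer: NC NC

Derivation:
Op 1: add NA@30 -> ring=[30:NA]
Op 2: add NB@51 -> ring=[30:NA,51:NB]
Op 3: add NC@3 -> ring=[3:NC,30:NA,51:NB]
Op 4: add ND@27 -> ring=[3:NC,27:ND,30:NA,51:NB]
Op 5: add NE@48 -> ring=[3:NC,27:ND,30:NA,48:NE,51:NB]
Op 6: route key 80: none >= 80, wrap to smallest pos 3 -> NC
Op 7: add NF@71 -> ring=[3:NC,27:ND,30:NA,48:NE,51:NB,71:NF]
Op 8: route key 91: none >= 91, wrap to smallest pos 3 -> NC
Op 9: add NG@6 -> ring=[3:NC,6:NG,27:ND,30:NA,48:NE,51:NB,71:NF]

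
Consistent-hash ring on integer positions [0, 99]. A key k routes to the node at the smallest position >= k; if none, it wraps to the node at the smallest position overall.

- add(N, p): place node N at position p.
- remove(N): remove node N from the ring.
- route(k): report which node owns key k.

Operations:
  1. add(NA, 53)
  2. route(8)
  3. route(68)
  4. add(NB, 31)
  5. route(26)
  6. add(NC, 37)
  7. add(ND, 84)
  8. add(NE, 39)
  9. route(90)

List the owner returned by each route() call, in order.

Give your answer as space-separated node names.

Answer: NA NA NB NB

Derivation:
Op 1: add NA@53 -> ring=[53:NA]
Op 2: route key 8: smallest pos >= 8 is 53 -> NA
Op 3: route key 68: none >= 68, wrap to smallest pos 53 -> NA
Op 4: add NB@31 -> ring=[31:NB,53:NA]
Op 5: route key 26: smallest pos >= 26 is 31 -> NB
Op 6: add NC@37 -> ring=[31:NB,37:NC,53:NA]
Op 7: add ND@84 -> ring=[31:NB,37:NC,53:NA,84:ND]
Op 8: add NE@39 -> ring=[31:NB,37:NC,39:NE,53:NA,84:ND]
Op 9: route key 90: none >= 90, wrap to smallest pos 31 -> NB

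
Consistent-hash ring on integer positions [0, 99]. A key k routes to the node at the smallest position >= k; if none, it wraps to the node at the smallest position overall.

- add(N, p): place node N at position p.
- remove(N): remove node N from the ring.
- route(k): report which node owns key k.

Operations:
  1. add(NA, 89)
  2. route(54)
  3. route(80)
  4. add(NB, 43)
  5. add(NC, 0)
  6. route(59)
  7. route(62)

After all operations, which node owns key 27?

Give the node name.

Op 1: add NA@89 -> ring=[89:NA]
Op 2: route key 54: smallest pos >= 54 is 89 -> NA
Op 3: route key 80: smallest pos >= 80 is 89 -> NA
Op 4: add NB@43 -> ring=[43:NB,89:NA]
Op 5: add NC@0 -> ring=[0:NC,43:NB,89:NA]
Op 6: route key 59: smallest pos >= 59 is 89 -> NA
Op 7: route key 62: smallest pos >= 62 is 89 -> NA
Final route key 27: smallest pos >= 27 is 43 -> NB

Answer: NB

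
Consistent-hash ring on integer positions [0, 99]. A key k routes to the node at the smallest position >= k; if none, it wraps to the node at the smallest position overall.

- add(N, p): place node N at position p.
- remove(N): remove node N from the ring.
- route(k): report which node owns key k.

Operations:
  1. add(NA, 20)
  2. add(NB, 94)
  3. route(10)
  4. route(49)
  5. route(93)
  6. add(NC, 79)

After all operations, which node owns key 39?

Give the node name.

Answer: NC

Derivation:
Op 1: add NA@20 -> ring=[20:NA]
Op 2: add NB@94 -> ring=[20:NA,94:NB]
Op 3: route key 10: smallest pos >= 10 is 20 -> NA
Op 4: route key 49: smallest pos >= 49 is 94 -> NB
Op 5: route key 93: smallest pos >= 93 is 94 -> NB
Op 6: add NC@79 -> ring=[20:NA,79:NC,94:NB]
Final route key 39: smallest pos >= 39 is 79 -> NC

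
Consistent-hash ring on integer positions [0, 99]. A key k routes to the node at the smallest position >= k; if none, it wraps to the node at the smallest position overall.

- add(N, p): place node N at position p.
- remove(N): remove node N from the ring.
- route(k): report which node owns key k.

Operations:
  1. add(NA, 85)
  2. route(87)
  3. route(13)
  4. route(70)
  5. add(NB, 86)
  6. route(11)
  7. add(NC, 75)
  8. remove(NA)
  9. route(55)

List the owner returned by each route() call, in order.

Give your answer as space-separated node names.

Op 1: add NA@85 -> ring=[85:NA]
Op 2: route key 87: none >= 87, wrap to smallest pos 85 -> NA
Op 3: route key 13: smallest pos >= 13 is 85 -> NA
Op 4: route key 70: smallest pos >= 70 is 85 -> NA
Op 5: add NB@86 -> ring=[85:NA,86:NB]
Op 6: route key 11: smallest pos >= 11 is 85 -> NA
Op 7: add NC@75 -> ring=[75:NC,85:NA,86:NB]
Op 8: remove NA -> ring=[75:NC,86:NB]
Op 9: route key 55: smallest pos >= 55 is 75 -> NC

Answer: NA NA NA NA NC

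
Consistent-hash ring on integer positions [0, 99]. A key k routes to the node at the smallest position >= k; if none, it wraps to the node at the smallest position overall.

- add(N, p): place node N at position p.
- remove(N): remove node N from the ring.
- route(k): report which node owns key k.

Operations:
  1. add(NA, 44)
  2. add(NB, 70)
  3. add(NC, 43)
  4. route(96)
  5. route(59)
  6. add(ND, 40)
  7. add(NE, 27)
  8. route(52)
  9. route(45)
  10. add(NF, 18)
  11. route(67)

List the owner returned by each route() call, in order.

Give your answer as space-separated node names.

Answer: NC NB NB NB NB

Derivation:
Op 1: add NA@44 -> ring=[44:NA]
Op 2: add NB@70 -> ring=[44:NA,70:NB]
Op 3: add NC@43 -> ring=[43:NC,44:NA,70:NB]
Op 4: route key 96: none >= 96, wrap to smallest pos 43 -> NC
Op 5: route key 59: smallest pos >= 59 is 70 -> NB
Op 6: add ND@40 -> ring=[40:ND,43:NC,44:NA,70:NB]
Op 7: add NE@27 -> ring=[27:NE,40:ND,43:NC,44:NA,70:NB]
Op 8: route key 52: smallest pos >= 52 is 70 -> NB
Op 9: route key 45: smallest pos >= 45 is 70 -> NB
Op 10: add NF@18 -> ring=[18:NF,27:NE,40:ND,43:NC,44:NA,70:NB]
Op 11: route key 67: smallest pos >= 67 is 70 -> NB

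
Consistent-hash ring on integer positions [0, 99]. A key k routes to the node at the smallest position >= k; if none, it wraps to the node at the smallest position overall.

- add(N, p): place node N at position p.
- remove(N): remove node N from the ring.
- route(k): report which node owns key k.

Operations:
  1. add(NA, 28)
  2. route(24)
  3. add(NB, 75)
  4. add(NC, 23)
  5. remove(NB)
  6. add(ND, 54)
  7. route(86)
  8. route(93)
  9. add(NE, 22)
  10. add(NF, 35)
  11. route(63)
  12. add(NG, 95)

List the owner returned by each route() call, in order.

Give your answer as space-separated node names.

Op 1: add NA@28 -> ring=[28:NA]
Op 2: route key 24: smallest pos >= 24 is 28 -> NA
Op 3: add NB@75 -> ring=[28:NA,75:NB]
Op 4: add NC@23 -> ring=[23:NC,28:NA,75:NB]
Op 5: remove NB -> ring=[23:NC,28:NA]
Op 6: add ND@54 -> ring=[23:NC,28:NA,54:ND]
Op 7: route key 86: none >= 86, wrap to smallest pos 23 -> NC
Op 8: route key 93: none >= 93, wrap to smallest pos 23 -> NC
Op 9: add NE@22 -> ring=[22:NE,23:NC,28:NA,54:ND]
Op 10: add NF@35 -> ring=[22:NE,23:NC,28:NA,35:NF,54:ND]
Op 11: route key 63: none >= 63, wrap to smallest pos 22 -> NE
Op 12: add NG@95 -> ring=[22:NE,23:NC,28:NA,35:NF,54:ND,95:NG]

Answer: NA NC NC NE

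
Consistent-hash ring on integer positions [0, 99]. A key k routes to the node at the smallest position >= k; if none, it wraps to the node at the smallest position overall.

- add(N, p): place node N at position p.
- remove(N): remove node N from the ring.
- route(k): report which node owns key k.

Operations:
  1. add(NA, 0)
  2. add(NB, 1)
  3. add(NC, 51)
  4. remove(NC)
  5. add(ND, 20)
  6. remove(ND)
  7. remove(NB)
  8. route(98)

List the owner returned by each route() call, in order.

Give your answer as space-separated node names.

Answer: NA

Derivation:
Op 1: add NA@0 -> ring=[0:NA]
Op 2: add NB@1 -> ring=[0:NA,1:NB]
Op 3: add NC@51 -> ring=[0:NA,1:NB,51:NC]
Op 4: remove NC -> ring=[0:NA,1:NB]
Op 5: add ND@20 -> ring=[0:NA,1:NB,20:ND]
Op 6: remove ND -> ring=[0:NA,1:NB]
Op 7: remove NB -> ring=[0:NA]
Op 8: route key 98: none >= 98, wrap to smallest pos 0 -> NA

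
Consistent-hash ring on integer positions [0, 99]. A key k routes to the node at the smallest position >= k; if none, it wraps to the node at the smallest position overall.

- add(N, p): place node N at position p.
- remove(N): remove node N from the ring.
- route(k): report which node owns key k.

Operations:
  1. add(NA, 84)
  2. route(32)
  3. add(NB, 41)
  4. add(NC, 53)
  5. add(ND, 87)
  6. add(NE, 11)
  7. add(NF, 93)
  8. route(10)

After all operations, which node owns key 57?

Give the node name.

Answer: NA

Derivation:
Op 1: add NA@84 -> ring=[84:NA]
Op 2: route key 32: smallest pos >= 32 is 84 -> NA
Op 3: add NB@41 -> ring=[41:NB,84:NA]
Op 4: add NC@53 -> ring=[41:NB,53:NC,84:NA]
Op 5: add ND@87 -> ring=[41:NB,53:NC,84:NA,87:ND]
Op 6: add NE@11 -> ring=[11:NE,41:NB,53:NC,84:NA,87:ND]
Op 7: add NF@93 -> ring=[11:NE,41:NB,53:NC,84:NA,87:ND,93:NF]
Op 8: route key 10: smallest pos >= 10 is 11 -> NE
Final route key 57: smallest pos >= 57 is 84 -> NA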